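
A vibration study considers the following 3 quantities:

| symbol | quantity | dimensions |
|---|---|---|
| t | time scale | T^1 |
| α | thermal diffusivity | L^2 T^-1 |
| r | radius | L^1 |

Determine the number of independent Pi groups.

1

There are 3 variables and 2 base dimensions (L, T).
The dimension matrix has rank 2.
Independent dimensionless groups: 3 − 2 = 1.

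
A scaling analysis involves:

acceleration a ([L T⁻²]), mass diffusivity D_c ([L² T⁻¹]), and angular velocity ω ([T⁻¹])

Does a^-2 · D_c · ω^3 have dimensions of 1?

Sum the exponent of each base dimension across the product:
  M: −2·[a]_M + [D_c]_M + 3·[ω]_M = −2·(0) + (0) + 3·(0) = 0
  L: −2·[a]_L + [D_c]_L + 3·[ω]_L = −2·(1) + (2) + 3·(0) = 0
  T: −2·[a]_T + [D_c]_T + 3·[ω]_T = −2·(-2) + (-1) + 3·(-1) = 0
All base exponents vanish — dimensionless.

yes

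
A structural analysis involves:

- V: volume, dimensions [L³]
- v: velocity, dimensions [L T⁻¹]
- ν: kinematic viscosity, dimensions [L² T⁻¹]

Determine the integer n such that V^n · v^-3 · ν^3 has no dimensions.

Balance the L exponent: (3)·n from V, plus −3·(1) + 3·(2) = 3 from the rest, must sum to zero.
3n + 3 = 0, so n = -1.

-1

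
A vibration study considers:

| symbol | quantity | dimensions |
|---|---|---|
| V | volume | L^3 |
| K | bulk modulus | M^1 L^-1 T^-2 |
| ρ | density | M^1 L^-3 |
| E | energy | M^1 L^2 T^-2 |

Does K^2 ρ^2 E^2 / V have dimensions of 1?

no

Sum the exponent of each base dimension across the product:
  M: −[V]_M + 2·[K]_M + 2·[ρ]_M + 2·[E]_M = −(0) + 2·(1) + 2·(1) + 2·(1) = 6
  L: −[V]_L + 2·[K]_L + 2·[ρ]_L + 2·[E]_L = −(3) + 2·(-1) + 2·(-3) + 2·(2) = -7
  T: −[V]_T + 2·[K]_T + 2·[ρ]_T + 2·[E]_T = −(0) + 2·(-2) + 2·(0) + 2·(-2) = -8
Net dimensions [M⁶ L⁻⁷ T⁻⁸] ≠ [1] — not dimensionless.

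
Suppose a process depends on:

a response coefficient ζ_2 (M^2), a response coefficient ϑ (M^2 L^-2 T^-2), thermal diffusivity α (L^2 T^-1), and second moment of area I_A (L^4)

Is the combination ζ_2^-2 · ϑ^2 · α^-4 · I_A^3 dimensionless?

Sum the exponent of each base dimension across the product:
  M: −2·[ζ_2]_M + 2·[ϑ]_M − 4·[α]_M + 3·[I_A]_M = −2·(2) + 2·(2) − 4·(0) + 3·(0) = 0
  L: −2·[ζ_2]_L + 2·[ϑ]_L − 4·[α]_L + 3·[I_A]_L = −2·(0) + 2·(-2) − 4·(2) + 3·(4) = 0
  T: −2·[ζ_2]_T + 2·[ϑ]_T − 4·[α]_T + 3·[I_A]_T = −2·(0) + 2·(-2) − 4·(-1) + 3·(0) = 0
All base exponents vanish — dimensionless.

yes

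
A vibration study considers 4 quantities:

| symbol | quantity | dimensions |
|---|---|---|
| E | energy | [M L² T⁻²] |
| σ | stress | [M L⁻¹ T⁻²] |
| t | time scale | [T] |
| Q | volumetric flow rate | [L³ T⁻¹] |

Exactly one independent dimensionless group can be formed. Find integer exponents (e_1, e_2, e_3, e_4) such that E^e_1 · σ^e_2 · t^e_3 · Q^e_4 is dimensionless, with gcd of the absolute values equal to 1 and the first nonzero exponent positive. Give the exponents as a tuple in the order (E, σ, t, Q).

(1, -1, -1, -1)

M: e_1·(1) + e_2·(1) + e_3·(0) + e_4·(0) = 0
L: e_1·(2) + e_2·(-1) + e_3·(0) + e_4·(3) = 0
T: e_1·(-2) + e_2·(-2) + e_3·(1) + e_4·(-1) = 0
Solving this homogeneous linear system for the smallest-integer solution (first nonzero entry positive) gives (1, -1, -1, -1).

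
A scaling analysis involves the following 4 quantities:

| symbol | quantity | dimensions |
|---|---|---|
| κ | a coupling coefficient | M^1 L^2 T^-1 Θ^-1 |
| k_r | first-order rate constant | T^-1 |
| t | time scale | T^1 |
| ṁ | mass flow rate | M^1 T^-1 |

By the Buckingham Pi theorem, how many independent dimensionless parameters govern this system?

1

There are 4 variables and 4 base dimensions (M, L, T, Θ).
The dimension matrix has rank 3 (less than 4: the dimension vectors are linearly dependent).
Independent dimensionless groups: 4 − 3 = 1.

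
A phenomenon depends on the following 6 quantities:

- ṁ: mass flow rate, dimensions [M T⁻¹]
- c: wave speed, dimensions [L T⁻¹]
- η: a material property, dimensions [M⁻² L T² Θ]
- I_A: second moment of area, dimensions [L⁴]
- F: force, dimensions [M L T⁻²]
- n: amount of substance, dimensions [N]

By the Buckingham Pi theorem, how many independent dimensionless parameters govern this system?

1

There are 6 variables and 5 base dimensions (M, L, T, Θ, N).
The dimension matrix has rank 5.
Independent dimensionless groups: 6 − 5 = 1.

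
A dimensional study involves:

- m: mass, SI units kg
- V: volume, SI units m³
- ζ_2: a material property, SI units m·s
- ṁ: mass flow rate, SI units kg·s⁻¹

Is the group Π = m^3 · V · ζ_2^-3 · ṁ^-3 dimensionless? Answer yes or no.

yes

Sum the exponent of each base dimension across the product:
  M: 3·[m]_M + [V]_M − 3·[ζ_2]_M − 3·[ṁ]_M = 3·(1) + (0) − 3·(0) − 3·(1) = 0
  L: 3·[m]_L + [V]_L − 3·[ζ_2]_L − 3·[ṁ]_L = 3·(0) + (3) − 3·(1) − 3·(0) = 0
  T: 3·[m]_T + [V]_T − 3·[ζ_2]_T − 3·[ṁ]_T = 3·(0) + (0) − 3·(1) − 3·(-1) = 0
All base exponents vanish — dimensionless.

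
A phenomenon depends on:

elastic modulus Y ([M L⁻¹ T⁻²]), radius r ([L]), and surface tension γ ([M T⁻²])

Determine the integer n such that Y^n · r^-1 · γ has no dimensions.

Balance the M exponent: (1)·n from Y, plus −(0) + (1) = 1 from the rest, must sum to zero.
n + 1 = 0, so n = -1.

-1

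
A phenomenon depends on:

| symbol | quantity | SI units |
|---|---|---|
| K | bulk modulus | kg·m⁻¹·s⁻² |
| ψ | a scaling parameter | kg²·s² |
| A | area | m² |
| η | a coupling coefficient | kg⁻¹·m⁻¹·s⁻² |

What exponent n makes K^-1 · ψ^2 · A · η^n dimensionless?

3

Balance the M exponent: (-1)·n from η, plus −(1) + 2·(2) + (0) = 3 from the rest, must sum to zero.
−n + 3 = 0, so n = 3.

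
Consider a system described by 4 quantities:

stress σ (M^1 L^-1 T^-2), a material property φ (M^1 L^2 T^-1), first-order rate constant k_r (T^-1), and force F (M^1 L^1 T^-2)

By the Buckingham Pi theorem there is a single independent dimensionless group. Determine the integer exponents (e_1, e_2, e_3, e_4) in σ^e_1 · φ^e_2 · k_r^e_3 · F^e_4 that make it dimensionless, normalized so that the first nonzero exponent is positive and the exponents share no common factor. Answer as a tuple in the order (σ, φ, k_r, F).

M: e_1·(1) + e_2·(1) + e_3·(0) + e_4·(1) = 0
L: e_1·(-1) + e_2·(2) + e_3·(0) + e_4·(1) = 0
T: e_1·(-2) + e_2·(-1) + e_3·(-1) + e_4·(-2) = 0
Solving this homogeneous linear system for the smallest-integer solution (first nonzero entry positive) gives (1, 2, 2, -3).

(1, 2, 2, -3)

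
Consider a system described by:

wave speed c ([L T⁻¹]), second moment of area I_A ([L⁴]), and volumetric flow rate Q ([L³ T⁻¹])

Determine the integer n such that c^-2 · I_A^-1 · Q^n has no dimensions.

2

Balance the L exponent: (3)·n from Q, plus −2·(1) − (4) = -6 from the rest, must sum to zero.
3n − 6 = 0, so n = 2.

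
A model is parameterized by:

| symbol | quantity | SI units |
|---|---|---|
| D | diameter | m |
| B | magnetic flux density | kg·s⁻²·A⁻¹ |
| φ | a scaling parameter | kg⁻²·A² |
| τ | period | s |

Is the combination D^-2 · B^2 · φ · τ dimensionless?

no

Sum the exponent of each base dimension across the product:
  M: −2·[D]_M + 2·[B]_M + [φ]_M + [τ]_M = −2·(0) + 2·(1) + (-2) + (0) = 0
  L: −2·[D]_L + 2·[B]_L + [φ]_L + [τ]_L = −2·(1) + 2·(0) + (0) + (0) = -2
  T: −2·[D]_T + 2·[B]_T + [φ]_T + [τ]_T = −2·(0) + 2·(-2) + (0) + (1) = -3
  I: −2·[D]_I + 2·[B]_I + [φ]_I + [τ]_I = −2·(0) + 2·(-1) + (2) + (0) = 0
Net dimensions [L⁻² T⁻³] ≠ [1] — not dimensionless.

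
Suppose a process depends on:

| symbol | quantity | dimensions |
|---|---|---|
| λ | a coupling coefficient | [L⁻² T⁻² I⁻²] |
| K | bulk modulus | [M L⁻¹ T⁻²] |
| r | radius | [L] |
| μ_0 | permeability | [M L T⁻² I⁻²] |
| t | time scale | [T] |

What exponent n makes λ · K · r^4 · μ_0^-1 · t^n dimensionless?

Balance the T exponent: (1)·n from t, plus (-2) + (-2) + 4·(0) − (-2) = -2 from the rest, must sum to zero.
n − 2 = 0, so n = 2.

2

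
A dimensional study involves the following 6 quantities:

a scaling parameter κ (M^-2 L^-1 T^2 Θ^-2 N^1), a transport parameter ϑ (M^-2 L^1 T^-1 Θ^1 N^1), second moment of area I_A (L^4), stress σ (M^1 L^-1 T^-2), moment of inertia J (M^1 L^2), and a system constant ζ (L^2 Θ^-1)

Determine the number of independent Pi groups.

There are 6 variables and 5 base dimensions (M, L, T, Θ, N).
The dimension matrix has rank 5.
Independent dimensionless groups: 6 − 5 = 1.

1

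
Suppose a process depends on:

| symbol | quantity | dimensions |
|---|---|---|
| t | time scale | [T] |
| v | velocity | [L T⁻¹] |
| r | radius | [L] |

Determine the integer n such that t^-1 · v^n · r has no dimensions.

Balance the L exponent: (1)·n from v, plus −(0) + (1) = 1 from the rest, must sum to zero.
n + 1 = 0, so n = -1.

-1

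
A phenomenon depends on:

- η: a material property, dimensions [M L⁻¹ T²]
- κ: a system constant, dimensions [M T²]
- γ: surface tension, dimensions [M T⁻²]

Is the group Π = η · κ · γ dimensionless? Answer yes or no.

no

Sum the exponent of each base dimension across the product:
  M: [η]_M + [κ]_M + [γ]_M = (1) + (1) + (1) = 3
  L: [η]_L + [κ]_L + [γ]_L = (-1) + (0) + (0) = -1
  T: [η]_T + [κ]_T + [γ]_T = (2) + (2) + (-2) = 2
Net dimensions [M³ L⁻¹ T²] ≠ [1] — not dimensionless.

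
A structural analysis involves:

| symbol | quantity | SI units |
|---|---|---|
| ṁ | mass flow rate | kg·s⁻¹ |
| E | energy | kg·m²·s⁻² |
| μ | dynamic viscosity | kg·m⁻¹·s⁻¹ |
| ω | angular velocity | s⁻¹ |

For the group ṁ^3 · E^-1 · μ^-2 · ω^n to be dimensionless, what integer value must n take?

1

Balance the T exponent: (-1)·n from ω, plus 3·(-1) − (-2) − 2·(-1) = 1 from the rest, must sum to zero.
−n + 1 = 0, so n = 1.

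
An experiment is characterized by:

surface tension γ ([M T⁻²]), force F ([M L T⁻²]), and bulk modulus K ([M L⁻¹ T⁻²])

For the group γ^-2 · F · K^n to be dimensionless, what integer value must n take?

1

Balance the M exponent: (1)·n from K, plus −2·(1) + (1) = -1 from the rest, must sum to zero.
n − 1 = 0, so n = 1.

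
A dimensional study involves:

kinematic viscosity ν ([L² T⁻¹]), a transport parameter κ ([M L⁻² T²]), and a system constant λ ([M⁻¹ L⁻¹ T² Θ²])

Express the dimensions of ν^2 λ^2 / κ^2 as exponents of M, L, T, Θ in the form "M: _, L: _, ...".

Collect each base-dimension exponent across the product:
  M: 2·(0) − 2·(1) + 2·(-1) = -4
  L: 2·(2) − 2·(-2) + 2·(-1) = 6
  T: 2·(-1) − 2·(2) + 2·(2) = -2
  Θ: 2·(0) − 2·(0) + 2·(2) = 4
So the dimensions are [M⁻⁴ L⁶ T⁻² Θ⁴].

M: -4, L: 6, T: -2, Θ: 4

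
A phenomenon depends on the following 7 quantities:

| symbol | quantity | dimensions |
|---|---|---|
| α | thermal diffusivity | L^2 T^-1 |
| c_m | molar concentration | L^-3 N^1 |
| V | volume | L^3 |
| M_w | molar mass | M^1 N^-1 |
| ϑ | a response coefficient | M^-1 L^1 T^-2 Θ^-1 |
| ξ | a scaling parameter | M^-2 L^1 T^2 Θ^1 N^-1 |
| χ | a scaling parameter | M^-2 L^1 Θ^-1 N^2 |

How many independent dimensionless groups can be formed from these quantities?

There are 7 variables and 5 base dimensions (M, L, T, Θ, N).
The dimension matrix has rank 5.
Independent dimensionless groups: 7 − 5 = 2.

2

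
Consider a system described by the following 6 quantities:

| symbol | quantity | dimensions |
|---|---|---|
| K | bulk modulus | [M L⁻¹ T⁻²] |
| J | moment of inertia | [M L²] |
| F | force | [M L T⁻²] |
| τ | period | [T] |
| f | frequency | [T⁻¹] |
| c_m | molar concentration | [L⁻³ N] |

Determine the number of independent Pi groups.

There are 6 variables and 4 base dimensions (M, L, T, N).
The dimension matrix has rank 4.
Independent dimensionless groups: 6 − 4 = 2.

2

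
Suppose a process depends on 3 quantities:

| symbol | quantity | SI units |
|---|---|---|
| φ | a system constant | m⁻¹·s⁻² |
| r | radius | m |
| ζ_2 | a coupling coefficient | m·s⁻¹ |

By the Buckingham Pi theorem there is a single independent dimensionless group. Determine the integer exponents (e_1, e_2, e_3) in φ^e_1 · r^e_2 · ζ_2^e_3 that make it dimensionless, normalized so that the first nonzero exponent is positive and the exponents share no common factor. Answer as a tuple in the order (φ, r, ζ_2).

L: e_1·(-1) + e_2·(1) + e_3·(1) = 0
T: e_1·(-2) + e_2·(0) + e_3·(-1) = 0
Solving this homogeneous linear system for the smallest-integer solution (first nonzero entry positive) gives (1, 3, -2).

(1, 3, -2)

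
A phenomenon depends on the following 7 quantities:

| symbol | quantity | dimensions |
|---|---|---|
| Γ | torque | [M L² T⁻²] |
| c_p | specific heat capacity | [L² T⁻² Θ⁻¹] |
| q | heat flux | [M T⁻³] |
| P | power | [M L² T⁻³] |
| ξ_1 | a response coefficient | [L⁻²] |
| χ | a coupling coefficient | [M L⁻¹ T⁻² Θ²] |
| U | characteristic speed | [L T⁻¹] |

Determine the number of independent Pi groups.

3

There are 7 variables and 4 base dimensions (M, L, T, Θ).
The dimension matrix has rank 4.
Independent dimensionless groups: 7 − 4 = 3.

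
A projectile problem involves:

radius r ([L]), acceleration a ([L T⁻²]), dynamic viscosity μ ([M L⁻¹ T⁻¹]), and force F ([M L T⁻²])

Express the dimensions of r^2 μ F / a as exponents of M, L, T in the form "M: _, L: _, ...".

M: 2, L: 1, T: -1

Collect each base-dimension exponent across the product:
  M: 2·(0) − (0) + (1) + (1) = 2
  L: 2·(1) − (1) + (-1) + (1) = 1
  T: 2·(0) − (-2) + (-1) + (-2) = -1
So the dimensions are [M² L T⁻¹].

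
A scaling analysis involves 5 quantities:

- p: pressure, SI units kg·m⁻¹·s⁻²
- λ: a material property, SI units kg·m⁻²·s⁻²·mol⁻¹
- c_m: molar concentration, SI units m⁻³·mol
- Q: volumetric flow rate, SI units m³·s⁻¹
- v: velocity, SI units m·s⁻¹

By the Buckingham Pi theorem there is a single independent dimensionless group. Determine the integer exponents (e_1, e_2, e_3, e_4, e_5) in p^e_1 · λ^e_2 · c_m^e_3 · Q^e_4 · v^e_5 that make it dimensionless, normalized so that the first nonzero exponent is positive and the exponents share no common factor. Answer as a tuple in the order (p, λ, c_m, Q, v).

M: e_1·(1) + e_2·(1) + e_3·(0) + e_4·(0) + e_5·(0) = 0
L: e_1·(-1) + e_2·(-2) + e_3·(-3) + e_4·(3) + e_5·(1) = 0
T: e_1·(-2) + e_2·(-2) + e_3·(0) + e_4·(-1) + e_5·(-1) = 0
N: e_1·(0) + e_2·(-1) + e_3·(1) + e_4·(0) + e_5·(0) = 0
Solving this homogeneous linear system for the smallest-integer solution (first nonzero entry positive) gives (1, -1, -1, -2, 2).

(1, -1, -1, -2, 2)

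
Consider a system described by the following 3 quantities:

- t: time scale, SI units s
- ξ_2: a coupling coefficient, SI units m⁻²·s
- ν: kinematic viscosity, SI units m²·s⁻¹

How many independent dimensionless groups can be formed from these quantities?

1

There are 3 variables and 2 base dimensions (L, T).
The dimension matrix has rank 2.
Independent dimensionless groups: 3 − 2 = 1.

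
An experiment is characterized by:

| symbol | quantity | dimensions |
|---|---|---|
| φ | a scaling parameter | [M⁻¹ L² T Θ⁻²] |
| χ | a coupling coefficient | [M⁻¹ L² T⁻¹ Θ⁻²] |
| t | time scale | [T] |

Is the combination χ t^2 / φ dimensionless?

yes

Sum the exponent of each base dimension across the product:
  M: −[φ]_M + [χ]_M + 2·[t]_M = −(-1) + (-1) + 2·(0) = 0
  L: −[φ]_L + [χ]_L + 2·[t]_L = −(2) + (2) + 2·(0) = 0
  T: −[φ]_T + [χ]_T + 2·[t]_T = −(1) + (-1) + 2·(1) = 0
  Θ: −[φ]_Θ + [χ]_Θ + 2·[t]_Θ = −(-2) + (-2) + 2·(0) = 0
All base exponents vanish — dimensionless.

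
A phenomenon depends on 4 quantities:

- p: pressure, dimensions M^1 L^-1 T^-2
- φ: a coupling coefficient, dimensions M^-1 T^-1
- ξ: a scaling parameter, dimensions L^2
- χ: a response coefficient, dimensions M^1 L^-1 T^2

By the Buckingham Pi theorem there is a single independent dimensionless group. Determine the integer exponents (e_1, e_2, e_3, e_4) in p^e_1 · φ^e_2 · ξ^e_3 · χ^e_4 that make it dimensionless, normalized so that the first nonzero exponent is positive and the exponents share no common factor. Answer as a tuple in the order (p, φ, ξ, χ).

(1, 4, 2, 3)

M: e_1·(1) + e_2·(-1) + e_3·(0) + e_4·(1) = 0
L: e_1·(-1) + e_2·(0) + e_3·(2) + e_4·(-1) = 0
T: e_1·(-2) + e_2·(-1) + e_3·(0) + e_4·(2) = 0
Solving this homogeneous linear system for the smallest-integer solution (first nonzero entry positive) gives (1, 4, 2, 3).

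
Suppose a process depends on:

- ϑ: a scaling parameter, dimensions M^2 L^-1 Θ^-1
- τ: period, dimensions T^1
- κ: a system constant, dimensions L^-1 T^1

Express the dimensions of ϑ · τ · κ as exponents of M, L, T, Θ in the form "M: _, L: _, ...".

Collect each base-dimension exponent across the product:
  M: (2) + (0) + (0) = 2
  L: (-1) + (0) + (-1) = -2
  T: (0) + (1) + (1) = 2
  Θ: (-1) + (0) + (0) = -1
So the dimensions are [M² L⁻² T² Θ⁻¹].

M: 2, L: -2, T: 2, Θ: -1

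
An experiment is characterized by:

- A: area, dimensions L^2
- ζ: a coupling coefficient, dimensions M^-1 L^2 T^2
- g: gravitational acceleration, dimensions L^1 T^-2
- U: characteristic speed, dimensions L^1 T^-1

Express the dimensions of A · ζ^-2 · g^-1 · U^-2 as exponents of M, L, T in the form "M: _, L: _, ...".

Collect each base-dimension exponent across the product:
  M: (0) − 2·(-1) − (0) − 2·(0) = 2
  L: (2) − 2·(2) − (1) − 2·(1) = -5
  T: (0) − 2·(2) − (-2) − 2·(-1) = 0
So the dimensions are [M² L⁻⁵].

M: 2, L: -5, T: 0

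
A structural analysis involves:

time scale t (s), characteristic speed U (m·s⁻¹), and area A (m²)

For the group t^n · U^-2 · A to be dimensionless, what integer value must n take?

-2

Balance the T exponent: (1)·n from t, plus −2·(-1) + (0) = 2 from the rest, must sum to zero.
n + 2 = 0, so n = -2.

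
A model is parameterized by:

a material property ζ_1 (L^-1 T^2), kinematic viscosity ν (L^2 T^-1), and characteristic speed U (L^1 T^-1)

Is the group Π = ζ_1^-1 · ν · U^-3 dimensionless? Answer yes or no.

yes

Sum the exponent of each base dimension across the product:
  L: −[ζ_1]_L + [ν]_L − 3·[U]_L = −(-1) + (2) − 3·(1) = 0
  T: −[ζ_1]_T + [ν]_T − 3·[U]_T = −(2) + (-1) − 3·(-1) = 0
All base exponents vanish — dimensionless.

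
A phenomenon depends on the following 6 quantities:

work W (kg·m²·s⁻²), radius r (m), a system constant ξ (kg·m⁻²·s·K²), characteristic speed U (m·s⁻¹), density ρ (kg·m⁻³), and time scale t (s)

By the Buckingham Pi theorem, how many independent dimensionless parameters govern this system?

There are 6 variables and 4 base dimensions (M, L, T, Θ).
The dimension matrix has rank 4.
Independent dimensionless groups: 6 − 4 = 2.

2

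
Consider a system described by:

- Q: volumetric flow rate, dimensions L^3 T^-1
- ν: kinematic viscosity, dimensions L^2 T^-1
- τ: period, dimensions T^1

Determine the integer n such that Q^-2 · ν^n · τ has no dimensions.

3

Balance the L exponent: (2)·n from ν, plus −2·(3) + (0) = -6 from the rest, must sum to zero.
2n − 6 = 0, so n = 3.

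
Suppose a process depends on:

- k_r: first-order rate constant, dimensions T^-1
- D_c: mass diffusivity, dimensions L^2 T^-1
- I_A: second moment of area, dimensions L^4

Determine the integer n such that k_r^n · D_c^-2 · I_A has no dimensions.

Balance the T exponent: (-1)·n from k_r, plus −2·(-1) + (0) = 2 from the rest, must sum to zero.
−n + 2 = 0, so n = 2.

2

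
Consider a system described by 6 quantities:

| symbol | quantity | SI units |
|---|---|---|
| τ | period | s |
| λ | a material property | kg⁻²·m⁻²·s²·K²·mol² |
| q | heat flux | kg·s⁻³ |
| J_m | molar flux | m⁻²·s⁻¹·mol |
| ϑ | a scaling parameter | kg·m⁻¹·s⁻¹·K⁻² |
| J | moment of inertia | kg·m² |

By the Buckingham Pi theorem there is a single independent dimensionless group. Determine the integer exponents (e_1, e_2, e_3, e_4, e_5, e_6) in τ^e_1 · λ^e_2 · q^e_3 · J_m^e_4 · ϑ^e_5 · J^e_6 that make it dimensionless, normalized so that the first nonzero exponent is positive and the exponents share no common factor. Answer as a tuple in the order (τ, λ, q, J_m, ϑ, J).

(3, 2, 3, -4, 2, -1)

M: e_1·(0) + e_2·(-2) + e_3·(1) + e_4·(0) + e_5·(1) + e_6·(1) = 0
L: e_1·(0) + e_2·(-2) + e_3·(0) + e_4·(-2) + e_5·(-1) + e_6·(2) = 0
T: e_1·(1) + e_2·(2) + e_3·(-3) + e_4·(-1) + e_5·(-1) + e_6·(0) = 0
Θ: e_1·(0) + e_2·(2) + e_3·(0) + e_4·(0) + e_5·(-2) + e_6·(0) = 0
N: e_1·(0) + e_2·(2) + e_3·(0) + e_4·(1) + e_5·(0) + e_6·(0) = 0
Solving this homogeneous linear system for the smallest-integer solution (first nonzero entry positive) gives (3, 2, 3, -4, 2, -1).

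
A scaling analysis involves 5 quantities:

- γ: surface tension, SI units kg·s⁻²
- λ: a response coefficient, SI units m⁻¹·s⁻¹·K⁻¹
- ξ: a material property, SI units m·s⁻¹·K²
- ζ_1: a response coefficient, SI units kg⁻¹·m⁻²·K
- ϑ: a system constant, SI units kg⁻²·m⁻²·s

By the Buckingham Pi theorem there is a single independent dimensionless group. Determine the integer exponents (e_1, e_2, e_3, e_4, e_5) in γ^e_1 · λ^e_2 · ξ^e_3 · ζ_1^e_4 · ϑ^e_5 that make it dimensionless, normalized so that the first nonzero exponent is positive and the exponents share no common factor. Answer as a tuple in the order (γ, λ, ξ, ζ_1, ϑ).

M: e_1·(1) + e_2·(0) + e_3·(0) + e_4·(-1) + e_5·(-2) = 0
L: e_1·(0) + e_2·(-1) + e_3·(1) + e_4·(-2) + e_5·(-2) = 0
T: e_1·(-2) + e_2·(-1) + e_3·(-1) + e_4·(0) + e_5·(1) = 0
Θ: e_1·(0) + e_2·(-1) + e_3·(2) + e_4·(1) + e_5·(0) = 0
Solving this homogeneous linear system for the smallest-integer solution (first nonzero entry positive) gives (3, -3, -1, -1, 2).

(3, -3, -1, -1, 2)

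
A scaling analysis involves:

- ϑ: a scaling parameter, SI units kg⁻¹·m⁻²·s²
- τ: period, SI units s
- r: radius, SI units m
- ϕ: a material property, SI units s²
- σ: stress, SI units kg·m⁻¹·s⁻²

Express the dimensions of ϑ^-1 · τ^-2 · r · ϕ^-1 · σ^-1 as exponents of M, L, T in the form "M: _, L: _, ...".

Collect each base-dimension exponent across the product:
  M: −(-1) − 2·(0) + (0) − (0) − (1) = 0
  L: −(-2) − 2·(0) + (1) − (0) − (-1) = 4
  T: −(2) − 2·(1) + (0) − (2) − (-2) = -4
So the dimensions are [L⁴ T⁻⁴].

M: 0, L: 4, T: -4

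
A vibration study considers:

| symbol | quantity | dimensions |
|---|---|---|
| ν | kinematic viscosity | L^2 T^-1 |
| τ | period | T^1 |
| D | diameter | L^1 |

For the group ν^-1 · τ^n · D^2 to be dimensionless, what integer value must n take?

Balance the T exponent: (1)·n from τ, plus −(-1) + 2·(0) = 1 from the rest, must sum to zero.
n + 1 = 0, so n = -1.

-1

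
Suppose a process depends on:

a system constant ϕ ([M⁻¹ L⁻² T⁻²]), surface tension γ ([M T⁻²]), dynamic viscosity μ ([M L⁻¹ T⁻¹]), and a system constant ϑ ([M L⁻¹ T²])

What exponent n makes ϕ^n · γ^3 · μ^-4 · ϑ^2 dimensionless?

1

Balance the M exponent: (-1)·n from ϕ, plus 3·(1) − 4·(1) + 2·(1) = 1 from the rest, must sum to zero.
−n + 1 = 0, so n = 1.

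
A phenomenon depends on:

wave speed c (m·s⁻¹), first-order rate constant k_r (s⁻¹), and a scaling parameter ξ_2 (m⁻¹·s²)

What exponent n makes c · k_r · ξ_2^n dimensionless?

1

Balance the L exponent: (-1)·n from ξ_2, plus (1) + (0) = 1 from the rest, must sum to zero.
−n + 1 = 0, so n = 1.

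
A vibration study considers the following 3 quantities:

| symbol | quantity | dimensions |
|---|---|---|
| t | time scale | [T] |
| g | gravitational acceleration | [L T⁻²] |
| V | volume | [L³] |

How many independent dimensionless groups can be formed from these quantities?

There are 3 variables and 2 base dimensions (L, T).
The dimension matrix has rank 2.
Independent dimensionless groups: 3 − 2 = 1.

1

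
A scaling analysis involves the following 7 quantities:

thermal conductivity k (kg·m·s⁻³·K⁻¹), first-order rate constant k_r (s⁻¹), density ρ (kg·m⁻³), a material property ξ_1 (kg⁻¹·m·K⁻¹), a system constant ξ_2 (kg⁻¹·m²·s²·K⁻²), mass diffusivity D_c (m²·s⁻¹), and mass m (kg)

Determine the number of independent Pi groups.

There are 7 variables and 4 base dimensions (M, L, T, Θ).
The dimension matrix has rank 4.
Independent dimensionless groups: 7 − 4 = 3.

3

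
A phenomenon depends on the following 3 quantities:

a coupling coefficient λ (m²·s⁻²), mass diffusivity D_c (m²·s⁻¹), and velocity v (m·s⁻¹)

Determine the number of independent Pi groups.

1

There are 3 variables and 2 base dimensions (L, T).
The dimension matrix has rank 2.
Independent dimensionless groups: 3 − 2 = 1.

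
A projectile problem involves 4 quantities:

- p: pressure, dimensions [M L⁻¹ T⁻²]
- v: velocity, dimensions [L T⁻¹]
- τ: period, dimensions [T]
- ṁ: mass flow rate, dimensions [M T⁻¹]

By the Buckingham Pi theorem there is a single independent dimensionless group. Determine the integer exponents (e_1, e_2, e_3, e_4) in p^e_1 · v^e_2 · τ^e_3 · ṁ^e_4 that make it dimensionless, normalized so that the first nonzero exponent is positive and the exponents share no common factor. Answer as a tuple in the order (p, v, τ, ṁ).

(1, 1, 2, -1)

M: e_1·(1) + e_2·(0) + e_3·(0) + e_4·(1) = 0
L: e_1·(-1) + e_2·(1) + e_3·(0) + e_4·(0) = 0
T: e_1·(-2) + e_2·(-1) + e_3·(1) + e_4·(-1) = 0
Solving this homogeneous linear system for the smallest-integer solution (first nonzero entry positive) gives (1, 1, 2, -1).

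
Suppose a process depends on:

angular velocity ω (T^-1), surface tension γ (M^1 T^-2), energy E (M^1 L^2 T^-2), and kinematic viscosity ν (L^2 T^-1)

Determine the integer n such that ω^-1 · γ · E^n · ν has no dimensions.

-1

Balance the M exponent: (1)·n from E, plus −(0) + (1) + (0) = 1 from the rest, must sum to zero.
n + 1 = 0, so n = -1.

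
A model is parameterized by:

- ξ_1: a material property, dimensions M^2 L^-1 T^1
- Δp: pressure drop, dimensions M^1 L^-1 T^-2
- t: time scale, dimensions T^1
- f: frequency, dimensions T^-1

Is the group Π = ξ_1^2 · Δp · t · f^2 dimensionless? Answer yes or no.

no

Sum the exponent of each base dimension across the product:
  M: 2·[ξ_1]_M + [Δp]_M + [t]_M + 2·[f]_M = 2·(2) + (1) + (0) + 2·(0) = 5
  L: 2·[ξ_1]_L + [Δp]_L + [t]_L + 2·[f]_L = 2·(-1) + (-1) + (0) + 2·(0) = -3
  T: 2·[ξ_1]_T + [Δp]_T + [t]_T + 2·[f]_T = 2·(1) + (-2) + (1) + 2·(-1) = -1
Net dimensions [M⁵ L⁻³ T⁻¹] ≠ [1] — not dimensionless.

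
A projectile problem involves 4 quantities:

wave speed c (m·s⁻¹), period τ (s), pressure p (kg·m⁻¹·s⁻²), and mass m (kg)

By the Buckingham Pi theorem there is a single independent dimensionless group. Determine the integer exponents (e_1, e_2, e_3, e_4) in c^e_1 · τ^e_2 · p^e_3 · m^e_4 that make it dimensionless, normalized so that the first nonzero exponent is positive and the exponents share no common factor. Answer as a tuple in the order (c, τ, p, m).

(1, 3, 1, -1)

M: e_1·(0) + e_2·(0) + e_3·(1) + e_4·(1) = 0
L: e_1·(1) + e_2·(0) + e_3·(-1) + e_4·(0) = 0
T: e_1·(-1) + e_2·(1) + e_3·(-2) + e_4·(0) = 0
Solving this homogeneous linear system for the smallest-integer solution (first nonzero entry positive) gives (1, 3, 1, -1).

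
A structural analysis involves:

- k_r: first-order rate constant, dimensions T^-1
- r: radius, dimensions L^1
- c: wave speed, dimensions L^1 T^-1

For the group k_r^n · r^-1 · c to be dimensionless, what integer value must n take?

-1

Balance the T exponent: (-1)·n from k_r, plus −(0) + (-1) = -1 from the rest, must sum to zero.
−n − 1 = 0, so n = -1.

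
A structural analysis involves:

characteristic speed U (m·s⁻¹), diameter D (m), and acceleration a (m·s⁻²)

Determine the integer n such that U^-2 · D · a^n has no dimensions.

Balance the L exponent: (1)·n from a, plus −2·(1) + (1) = -1 from the rest, must sum to zero.
n − 1 = 0, so n = 1.

1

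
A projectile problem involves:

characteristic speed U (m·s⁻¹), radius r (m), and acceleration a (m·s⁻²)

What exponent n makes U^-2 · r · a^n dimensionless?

Balance the L exponent: (1)·n from a, plus −2·(1) + (1) = -1 from the rest, must sum to zero.
n − 1 = 0, so n = 1.

1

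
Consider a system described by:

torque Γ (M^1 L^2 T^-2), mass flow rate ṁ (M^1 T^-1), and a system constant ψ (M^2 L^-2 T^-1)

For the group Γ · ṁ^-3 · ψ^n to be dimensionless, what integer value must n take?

Balance the M exponent: (2)·n from ψ, plus (1) − 3·(1) = -2 from the rest, must sum to zero.
2n − 2 = 0, so n = 1.

1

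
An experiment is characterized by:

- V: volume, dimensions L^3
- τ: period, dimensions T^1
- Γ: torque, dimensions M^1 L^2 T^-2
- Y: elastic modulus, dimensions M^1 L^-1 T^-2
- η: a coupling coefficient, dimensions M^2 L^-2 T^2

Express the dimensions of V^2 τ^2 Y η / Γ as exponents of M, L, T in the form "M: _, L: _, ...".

Collect each base-dimension exponent across the product:
  M: 2·(0) + 2·(0) − (1) + (1) + (2) = 2
  L: 2·(3) + 2·(0) − (2) + (-1) + (-2) = 1
  T: 2·(0) + 2·(1) − (-2) + (-2) + (2) = 4
So the dimensions are [M² L T⁴].

M: 2, L: 1, T: 4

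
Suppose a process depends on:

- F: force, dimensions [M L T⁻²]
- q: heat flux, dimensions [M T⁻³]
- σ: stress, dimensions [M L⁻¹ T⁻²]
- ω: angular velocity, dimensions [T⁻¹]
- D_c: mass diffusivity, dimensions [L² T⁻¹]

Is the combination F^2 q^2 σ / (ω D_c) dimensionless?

no

Sum the exponent of each base dimension across the product:
  M: 2·[F]_M + 2·[q]_M + [σ]_M − [ω]_M − [D_c]_M = 2·(1) + 2·(1) + (1) − (0) − (0) = 5
  L: 2·[F]_L + 2·[q]_L + [σ]_L − [ω]_L − [D_c]_L = 2·(1) + 2·(0) + (-1) − (0) − (2) = -1
  T: 2·[F]_T + 2·[q]_T + [σ]_T − [ω]_T − [D_c]_T = 2·(-2) + 2·(-3) + (-2) − (-1) − (-1) = -10
Net dimensions [M⁵ L⁻¹ T⁻¹⁰] ≠ [1] — not dimensionless.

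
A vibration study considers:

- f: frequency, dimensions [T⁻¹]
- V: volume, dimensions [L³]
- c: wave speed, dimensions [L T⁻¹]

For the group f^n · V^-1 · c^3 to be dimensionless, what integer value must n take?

-3

Balance the T exponent: (-1)·n from f, plus −(0) + 3·(-1) = -3 from the rest, must sum to zero.
−n − 3 = 0, so n = -3.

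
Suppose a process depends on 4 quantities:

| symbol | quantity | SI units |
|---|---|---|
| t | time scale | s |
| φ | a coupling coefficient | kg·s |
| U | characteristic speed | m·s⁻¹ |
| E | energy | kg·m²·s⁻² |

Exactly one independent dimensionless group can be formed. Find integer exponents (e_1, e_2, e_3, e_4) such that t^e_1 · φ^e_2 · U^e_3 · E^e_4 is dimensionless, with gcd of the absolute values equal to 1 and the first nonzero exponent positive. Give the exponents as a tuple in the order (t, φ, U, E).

M: e_1·(0) + e_2·(1) + e_3·(0) + e_4·(1) = 0
L: e_1·(0) + e_2·(0) + e_3·(1) + e_4·(2) = 0
T: e_1·(1) + e_2·(1) + e_3·(-1) + e_4·(-2) = 0
Solving this homogeneous linear system for the smallest-integer solution (first nonzero entry positive) gives (1, -1, -2, 1).

(1, -1, -2, 1)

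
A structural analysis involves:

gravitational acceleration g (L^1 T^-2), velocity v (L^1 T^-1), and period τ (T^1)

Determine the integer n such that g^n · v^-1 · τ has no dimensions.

1

Balance the L exponent: (1)·n from g, plus −(1) + (0) = -1 from the rest, must sum to zero.
n − 1 = 0, so n = 1.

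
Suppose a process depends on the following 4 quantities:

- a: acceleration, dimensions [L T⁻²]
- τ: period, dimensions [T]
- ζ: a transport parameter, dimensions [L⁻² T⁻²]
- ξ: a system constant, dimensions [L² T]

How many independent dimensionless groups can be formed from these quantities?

There are 4 variables and 2 base dimensions (L, T).
The dimension matrix has rank 2.
Independent dimensionless groups: 4 − 2 = 2.

2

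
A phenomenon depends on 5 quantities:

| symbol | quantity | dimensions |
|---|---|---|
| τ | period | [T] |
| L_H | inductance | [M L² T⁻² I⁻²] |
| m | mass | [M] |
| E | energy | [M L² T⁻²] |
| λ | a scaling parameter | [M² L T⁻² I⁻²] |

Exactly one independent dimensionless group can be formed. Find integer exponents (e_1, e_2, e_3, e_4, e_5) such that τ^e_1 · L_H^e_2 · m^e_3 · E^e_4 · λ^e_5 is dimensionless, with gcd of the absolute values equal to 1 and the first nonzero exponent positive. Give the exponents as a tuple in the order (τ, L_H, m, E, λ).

(2, -2, -3, 1, 2)

M: e_1·(0) + e_2·(1) + e_3·(1) + e_4·(1) + e_5·(2) = 0
L: e_1·(0) + e_2·(2) + e_3·(0) + e_4·(2) + e_5·(1) = 0
T: e_1·(1) + e_2·(-2) + e_3·(0) + e_4·(-2) + e_5·(-2) = 0
I: e_1·(0) + e_2·(-2) + e_3·(0) + e_4·(0) + e_5·(-2) = 0
Solving this homogeneous linear system for the smallest-integer solution (first nonzero entry positive) gives (2, -2, -3, 1, 2).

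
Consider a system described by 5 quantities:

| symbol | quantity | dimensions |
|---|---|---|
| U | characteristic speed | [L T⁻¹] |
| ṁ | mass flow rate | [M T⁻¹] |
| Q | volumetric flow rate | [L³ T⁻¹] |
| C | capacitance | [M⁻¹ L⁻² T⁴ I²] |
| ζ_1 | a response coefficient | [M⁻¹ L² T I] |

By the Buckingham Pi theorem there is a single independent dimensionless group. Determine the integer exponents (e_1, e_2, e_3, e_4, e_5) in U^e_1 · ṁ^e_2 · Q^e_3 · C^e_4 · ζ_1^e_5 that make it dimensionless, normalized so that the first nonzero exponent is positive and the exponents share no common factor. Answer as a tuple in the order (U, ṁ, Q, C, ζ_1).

(3, -2, 3, 2, -4)

M: e_1·(0) + e_2·(1) + e_3·(0) + e_4·(-1) + e_5·(-1) = 0
L: e_1·(1) + e_2·(0) + e_3·(3) + e_4·(-2) + e_5·(2) = 0
T: e_1·(-1) + e_2·(-1) + e_3·(-1) + e_4·(4) + e_5·(1) = 0
I: e_1·(0) + e_2·(0) + e_3·(0) + e_4·(2) + e_5·(1) = 0
Solving this homogeneous linear system for the smallest-integer solution (first nonzero entry positive) gives (3, -2, 3, 2, -4).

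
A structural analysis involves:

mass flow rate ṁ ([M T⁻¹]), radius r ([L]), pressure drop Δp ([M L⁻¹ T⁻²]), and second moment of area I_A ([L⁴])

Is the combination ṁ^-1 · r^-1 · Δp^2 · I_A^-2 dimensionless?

Sum the exponent of each base dimension across the product:
  M: −[ṁ]_M − [r]_M + 2·[Δp]_M − 2·[I_A]_M = −(1) − (0) + 2·(1) − 2·(0) = 1
  L: −[ṁ]_L − [r]_L + 2·[Δp]_L − 2·[I_A]_L = −(0) − (1) + 2·(-1) − 2·(4) = -11
  T: −[ṁ]_T − [r]_T + 2·[Δp]_T − 2·[I_A]_T = −(-1) − (0) + 2·(-2) − 2·(0) = -3
Net dimensions [M L⁻¹¹ T⁻³] ≠ [1] — not dimensionless.

no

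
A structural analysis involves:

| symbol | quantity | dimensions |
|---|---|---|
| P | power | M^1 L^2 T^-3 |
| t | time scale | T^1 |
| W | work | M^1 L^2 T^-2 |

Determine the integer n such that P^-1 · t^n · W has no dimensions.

-1

Balance the T exponent: (1)·n from t, plus −(-3) + (-2) = 1 from the rest, must sum to zero.
n + 1 = 0, so n = -1.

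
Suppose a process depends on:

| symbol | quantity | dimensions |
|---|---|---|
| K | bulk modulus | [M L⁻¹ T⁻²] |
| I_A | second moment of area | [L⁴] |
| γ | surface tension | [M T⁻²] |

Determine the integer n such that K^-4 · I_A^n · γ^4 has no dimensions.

-1

Balance the L exponent: (4)·n from I_A, plus −4·(-1) + 4·(0) = 4 from the rest, must sum to zero.
4n + 4 = 0, so n = -1.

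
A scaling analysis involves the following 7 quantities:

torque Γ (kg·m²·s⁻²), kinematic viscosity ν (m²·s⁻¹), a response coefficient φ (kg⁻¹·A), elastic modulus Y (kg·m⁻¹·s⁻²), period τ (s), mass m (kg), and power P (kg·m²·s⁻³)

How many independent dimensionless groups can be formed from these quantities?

There are 7 variables and 4 base dimensions (M, L, T, I).
The dimension matrix has rank 4.
Independent dimensionless groups: 7 − 4 = 3.

3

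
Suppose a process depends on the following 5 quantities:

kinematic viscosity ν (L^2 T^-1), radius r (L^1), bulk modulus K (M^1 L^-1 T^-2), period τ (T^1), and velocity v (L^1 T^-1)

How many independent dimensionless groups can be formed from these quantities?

2

There are 5 variables and 3 base dimensions (M, L, T).
The dimension matrix has rank 3.
Independent dimensionless groups: 5 − 3 = 2.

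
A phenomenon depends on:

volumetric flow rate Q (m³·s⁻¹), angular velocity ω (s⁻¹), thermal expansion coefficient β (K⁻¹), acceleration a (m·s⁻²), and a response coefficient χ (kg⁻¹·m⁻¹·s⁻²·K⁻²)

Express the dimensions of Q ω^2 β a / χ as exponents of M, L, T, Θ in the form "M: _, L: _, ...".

Collect each base-dimension exponent across the product:
  M: (0) + 2·(0) + (0) + (0) − (-1) = 1
  L: (3) + 2·(0) + (0) + (1) − (-1) = 5
  T: (-1) + 2·(-1) + (0) + (-2) − (-2) = -3
  Θ: (0) + 2·(0) + (-1) + (0) − (-2) = 1
So the dimensions are [M L⁵ T⁻³ Θ].

M: 1, L: 5, T: -3, Θ: 1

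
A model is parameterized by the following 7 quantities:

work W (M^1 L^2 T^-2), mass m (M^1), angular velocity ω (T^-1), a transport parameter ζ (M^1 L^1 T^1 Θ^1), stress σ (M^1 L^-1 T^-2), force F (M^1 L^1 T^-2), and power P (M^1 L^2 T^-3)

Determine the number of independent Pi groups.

3

There are 7 variables and 4 base dimensions (M, L, T, Θ).
The dimension matrix has rank 4.
Independent dimensionless groups: 7 − 4 = 3.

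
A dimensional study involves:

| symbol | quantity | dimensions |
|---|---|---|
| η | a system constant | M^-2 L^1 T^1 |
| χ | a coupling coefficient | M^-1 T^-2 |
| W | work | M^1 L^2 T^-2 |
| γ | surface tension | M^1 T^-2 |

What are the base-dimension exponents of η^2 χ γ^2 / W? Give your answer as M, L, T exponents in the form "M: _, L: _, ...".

M: -4, L: 0, T: -2

Collect each base-dimension exponent across the product:
  M: 2·(-2) + (-1) − (1) + 2·(1) = -4
  L: 2·(1) + (0) − (2) + 2·(0) = 0
  T: 2·(1) + (-2) − (-2) + 2·(-2) = -2
So the dimensions are [M⁻⁴ T⁻²].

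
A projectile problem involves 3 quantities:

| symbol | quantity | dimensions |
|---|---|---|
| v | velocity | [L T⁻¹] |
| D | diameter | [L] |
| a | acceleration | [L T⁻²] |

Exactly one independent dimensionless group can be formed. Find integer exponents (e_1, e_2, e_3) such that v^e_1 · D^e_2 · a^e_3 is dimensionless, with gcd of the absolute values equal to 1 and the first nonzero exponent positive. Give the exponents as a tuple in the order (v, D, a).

(2, -1, -1)

L: e_1·(1) + e_2·(1) + e_3·(1) = 0
T: e_1·(-1) + e_2·(0) + e_3·(-2) = 0
Solving this homogeneous linear system for the smallest-integer solution (first nonzero entry positive) gives (2, -1, -1).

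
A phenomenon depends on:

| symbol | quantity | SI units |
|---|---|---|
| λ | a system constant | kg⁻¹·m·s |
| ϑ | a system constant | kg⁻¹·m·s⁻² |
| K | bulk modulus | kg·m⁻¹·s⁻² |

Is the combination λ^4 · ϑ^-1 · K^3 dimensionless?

yes

Sum the exponent of each base dimension across the product:
  M: 4·[λ]_M − [ϑ]_M + 3·[K]_M = 4·(-1) − (-1) + 3·(1) = 0
  L: 4·[λ]_L − [ϑ]_L + 3·[K]_L = 4·(1) − (1) + 3·(-1) = 0
  T: 4·[λ]_T − [ϑ]_T + 3·[K]_T = 4·(1) − (-2) + 3·(-2) = 0
All base exponents vanish — dimensionless.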